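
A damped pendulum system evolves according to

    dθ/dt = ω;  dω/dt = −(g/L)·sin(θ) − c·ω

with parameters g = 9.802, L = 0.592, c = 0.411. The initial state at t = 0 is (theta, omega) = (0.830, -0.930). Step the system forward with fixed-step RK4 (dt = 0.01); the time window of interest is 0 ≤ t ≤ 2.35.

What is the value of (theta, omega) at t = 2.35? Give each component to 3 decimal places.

t=0.000: state=(0.830, -0.930)
step 1 (dt=0.01): k1=(-0.930, -11.836), k2=(-0.989, -11.760), k3=(-0.989, -11.756), k4=(-1.048, -11.677); state += dt/6·(k1+2k2+2k3+k4)
t=0.010: state=(0.820, -1.048)
t=0.020: state=(0.809, -1.163)
t=0.030: state=(0.797, -1.278)
continuing one RK4 step at a time; state shown every 10 steps (Δt=0.1):
t=0.100: state=(0.681, -2.014)
t=0.200: state=(0.437, -2.799)
t=0.300: state=(0.136, -3.146)
t=0.400: state=(-0.175, -2.984)
t=0.500: state=(-0.445, -2.361)
t=0.600: state=(-0.636, -1.420)
t=0.700: state=(-0.724, -0.331)
t=0.800: state=(-0.703, 0.755)
t=0.900: state=(-0.578, 1.703)
t=1.000: state=(-0.371, 2.381)
t=1.100: state=(-0.115, 2.677)
t=1.200: state=(0.150, 2.537)
t=1.300: state=(0.380, 2.003)
t=1.400: state=(0.541, 1.192)
t=1.500: state=(0.614, 0.248)
t=1.600: state=(0.591, -0.692)
t=1.700: state=(0.480, -1.500)
t=1.800: state=(0.299, -2.060)
t=1.900: state=(0.079, -2.284)
t=2.000: state=(-0.145, -2.135)
t=2.100: state=(-0.337, -1.655)
t=2.200: state=(-0.468, -0.944)
t=2.300: state=(-0.522, -0.125)
t=2.350: state=(-0.518, 0.286)

(theta, omega) = (-0.518, 0.286)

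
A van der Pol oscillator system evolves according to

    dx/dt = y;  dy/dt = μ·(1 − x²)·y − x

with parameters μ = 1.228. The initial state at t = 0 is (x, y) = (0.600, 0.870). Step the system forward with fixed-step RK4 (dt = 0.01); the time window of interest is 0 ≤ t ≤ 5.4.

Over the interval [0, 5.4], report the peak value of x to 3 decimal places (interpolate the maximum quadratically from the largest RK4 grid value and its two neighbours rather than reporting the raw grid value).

t=0.000: state=(0.600, 0.870)
step 1 (dt=0.01): k1=(0.870, 0.084), k2=(0.870, 0.074), k3=(0.870, 0.074), k4=(0.871, 0.064); state += dt/6·(k1+2k2+2k3+k4)
t=0.010: state=(0.609, 0.871)
t=0.020: state=(0.617, 0.871)
t=0.030: state=(0.626, 0.872)
continuing one RK4 step at a time; state shown every 20 steps (Δt=0.2):
t=0.200: state=(0.773, 0.844)
t=0.400: state=(0.932, 0.726)
t=0.600: state=(1.058, 0.528)
t=0.800: state=(1.140, 0.287)
t=1.000: state=(1.173, 0.041)
t=1.200: state=(1.158, -0.186)
t=1.400: state=(1.099, -0.393)
t=1.600: state=(1.001, -0.591)
t=1.800: state=(0.862, -0.800)
t=2.000: state=(0.678, -1.046)
t=2.200: state=(0.439, -1.360)
t=2.400: state=(0.128, -1.766)
t=2.600: state=(-0.272, -2.235)
t=2.800: state=(-0.757, -2.560)
t=3.000: state=(-1.258, -2.335)
t=3.200: state=(-1.649, -1.503)
t=3.400: state=(-1.857, -0.618)
t=3.600: state=(-1.918, -0.047)
t=3.800: state=(-1.894, 0.257)
t=4.000: state=(-1.824, 0.420)
t=4.200: state=(-1.729, 0.524)
t=4.400: state=(-1.616, 0.609)
t=4.600: state=(-1.486, 0.694)
t=4.800: state=(-1.337, 0.795)
t=5.000: state=(-1.166, 0.926)
t=5.200: state=(-0.963, 1.106)
t=5.400: state=(-0.718, 1.362)
largest grid value and its neighbours: x(1.020)=1.17310, x(1.030)=1.17322, x(1.040)=1.17322
parabola through these three points peaks at t≈1.035 with x≈1.17323

max x = 1.173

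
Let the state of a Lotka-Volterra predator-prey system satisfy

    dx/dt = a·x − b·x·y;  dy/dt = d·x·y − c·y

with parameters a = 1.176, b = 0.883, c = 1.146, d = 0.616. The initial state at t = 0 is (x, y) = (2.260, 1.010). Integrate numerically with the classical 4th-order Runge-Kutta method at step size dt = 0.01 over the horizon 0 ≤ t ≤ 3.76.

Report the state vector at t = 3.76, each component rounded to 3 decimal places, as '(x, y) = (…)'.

(x, y) = (1.357, 1.145)

t=0.000: state=(2.260, 1.010)
step 1 (dt=0.01): k1=(0.642, 0.249), k2=(0.641, 0.251), k3=(0.641, 0.251), k4=(0.639, 0.253); state += dt/6·(k1+2k2+2k3+k4)
t=0.010: state=(2.266, 1.013)
t=0.020: state=(2.273, 1.015)
t=0.030: state=(2.279, 1.018)
continuing one RK4 step at a time; state shown every 20 steps (Δt=0.2):
t=0.200: state=(2.380, 1.069)
t=0.400: state=(2.477, 1.147)
t=0.600: state=(2.538, 1.243)
t=0.800: state=(2.554, 1.353)
t=1.000: state=(2.518, 1.471)
t=1.200: state=(2.432, 1.588)
t=1.400: state=(2.303, 1.691)
t=1.600: state=(2.145, 1.768)
t=1.800: state=(1.977, 1.813)
t=2.000: state=(1.814, 1.820)
t=2.200: state=(1.667, 1.793)
t=2.400: state=(1.544, 1.738)
t=2.600: state=(1.447, 1.661)
t=2.800: state=(1.376, 1.571)
t=3.000: state=(1.330, 1.475)
t=3.200: state=(1.308, 1.380)
t=3.400: state=(1.307, 1.289)
t=3.600: state=(1.327, 1.205)
t=3.760: state=(1.357, 1.145)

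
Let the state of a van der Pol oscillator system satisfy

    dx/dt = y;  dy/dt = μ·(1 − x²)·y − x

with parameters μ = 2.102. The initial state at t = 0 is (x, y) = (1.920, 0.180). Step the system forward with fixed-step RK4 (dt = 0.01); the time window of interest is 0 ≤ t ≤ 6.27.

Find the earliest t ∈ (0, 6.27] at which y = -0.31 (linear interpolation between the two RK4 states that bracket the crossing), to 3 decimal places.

t=0.000: state=(1.920, 0.180)
step 1 (dt=0.01): k1=(0.180, -2.936), k2=(0.165, -2.856), k3=(0.166, -2.858), k4=(0.151, -2.779); state += dt/6·(k1+2k2+2k3+k4)
t=0.010: state=(1.922, 0.151)
t=0.020: state=(1.923, 0.124)
t=0.030: state=(1.924, 0.099)
continuing one RK4 step at a time; state shown every 25 steps (Δt=0.25):
t=0.250: state=(1.905, -0.214)
t=0.460: state=(1.848, -0.309)
next step: t=0.470: state=(1.845, -0.312) — y has crossed -0.31
linear interpolation between t=0.460 (-0.30893) and t=0.470 (-0.31168) → t≈0.464

t = 0.464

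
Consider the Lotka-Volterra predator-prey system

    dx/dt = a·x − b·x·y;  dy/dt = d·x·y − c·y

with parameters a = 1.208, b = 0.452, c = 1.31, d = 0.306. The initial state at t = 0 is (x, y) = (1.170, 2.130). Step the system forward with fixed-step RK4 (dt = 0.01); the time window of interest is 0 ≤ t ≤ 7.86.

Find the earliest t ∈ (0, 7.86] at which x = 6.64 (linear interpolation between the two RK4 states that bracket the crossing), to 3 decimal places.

t = 2.324

t=0.000: state=(1.170, 2.130)
step 1 (dt=0.01): k1=(0.287, -2.028), k2=(0.293, -2.017), k3=(0.293, -2.017), k4=(0.298, -2.007); state += dt/6·(k1+2k2+2k3+k4)
t=0.010: state=(1.173, 2.110)
t=0.020: state=(1.176, 2.090)
t=0.030: state=(1.179, 2.070)
continuing one RK4 step at a time; state shown every 50 steps (Δt=0.5):
t=0.500: state=(1.457, 1.348)
t=1.000: state=(2.075, 0.913)
t=1.500: state=(3.174, 0.703)
t=2.000: state=(4.987, 0.674)
t=2.320: state=(6.617, 0.780)
next step: t=2.330: state=(6.674, 0.786) — x has crossed 6.64
linear interpolation between t=2.320 (6.61723) and t=2.330 (6.67398) → t≈2.324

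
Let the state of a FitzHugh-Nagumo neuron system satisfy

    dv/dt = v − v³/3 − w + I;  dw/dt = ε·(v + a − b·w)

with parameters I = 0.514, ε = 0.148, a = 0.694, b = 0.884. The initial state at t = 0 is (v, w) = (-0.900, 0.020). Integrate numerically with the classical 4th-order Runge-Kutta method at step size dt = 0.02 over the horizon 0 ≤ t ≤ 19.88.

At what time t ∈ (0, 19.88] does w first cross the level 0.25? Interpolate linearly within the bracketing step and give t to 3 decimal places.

t=0.000: state=(-0.900, 0.020)
step 1 (dt=0.02): k1=(-0.163, -0.033), k2=(-0.163, -0.033), k3=(-0.163, -0.033), k4=(-0.163, -0.033); state += dt/6·(k1+2k2+2k3+k4)
t=0.020: state=(-0.903, 0.019)
t=0.040: state=(-0.907, 0.019)
t=0.060: state=(-0.910, 0.018)
continuing one RK4 step at a time; state shown every 50 steps (Δt=1):
t=1.000: state=(-1.051, -0.022)
t=2.000: state=(-1.143, -0.076)
t=3.000: state=(-1.165, -0.131)
t=4.000: state=(-1.136, -0.179)
t=5.000: state=(-1.078, -0.215)
t=6.000: state=(-1.002, -0.236)
t=7.000: state=(-0.911, -0.244)
t=8.000: state=(-0.802, -0.237)
t=9.000: state=(-0.664, -0.213)
t=10.000: state=(-0.464, -0.170)
t=11.000: state=(-0.107, -0.095)
t=12.000: state=(0.648, 0.046)
t=12.820: state=(1.449, 0.245)
next step: t=12.840: state=(1.463, 0.251) — w has crossed 0.25
linear interpolation between t=12.820 (0.24493) and t=12.840 (0.25065) → t≈12.838

t = 12.838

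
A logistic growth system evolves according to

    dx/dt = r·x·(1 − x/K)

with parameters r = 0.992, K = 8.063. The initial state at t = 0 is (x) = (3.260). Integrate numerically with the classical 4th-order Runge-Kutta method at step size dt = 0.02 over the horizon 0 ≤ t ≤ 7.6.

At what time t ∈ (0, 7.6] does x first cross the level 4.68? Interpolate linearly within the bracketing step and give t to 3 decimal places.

t = 0.718

t=0.000: state=(3.260)
step 1 (dt=0.02): k1=(1.926), k2=(1.930), k3=(1.930), k4=(1.934); state += dt/6·(k1+2k2+2k3+k4)
t=0.020: state=(3.299)
t=0.040: state=(3.337)
t=0.060: state=(3.376)
continuing one RK4 step at a time; state shown every 25 steps (Δt=0.5):
t=0.500: state=(4.250)
t=0.700: state=(4.645)
next step: t=0.720: state=(4.684) — x has crossed 4.68
linear interpolation between t=0.700 (4.64530) and t=0.720 (4.68430) → t≈0.718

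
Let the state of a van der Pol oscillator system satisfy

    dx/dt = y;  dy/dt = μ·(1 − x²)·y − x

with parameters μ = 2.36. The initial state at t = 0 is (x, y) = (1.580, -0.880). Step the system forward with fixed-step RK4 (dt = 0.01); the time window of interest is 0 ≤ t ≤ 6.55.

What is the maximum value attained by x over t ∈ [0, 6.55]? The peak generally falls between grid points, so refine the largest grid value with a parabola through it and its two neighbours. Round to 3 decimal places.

t=0.000: state=(1.580, -0.880)
step 1 (dt=0.01): k1=(-0.880, 1.528), k2=(-0.872, 1.477), k3=(-0.873, 1.478), k4=(-0.865, 1.428); state += dt/6·(k1+2k2+2k3+k4)
t=0.010: state=(1.571, -0.865)
t=0.020: state=(1.563, -0.851)
t=0.030: state=(1.554, -0.839)
continuing one RK4 step at a time; state shown every 25 steps (Δt=0.25):
t=0.250: state=(1.389, -0.706)
t=0.500: state=(1.211, -0.740)
t=0.750: state=(1.008, -0.906)
t=1.000: state=(0.742, -1.271)
t=1.250: state=(0.337, -2.074)
t=1.500: state=(-0.366, -3.669)
t=1.750: state=(-1.392, -3.788)
t=2.000: state=(-1.960, -0.890)
t=2.250: state=(-2.028, 0.085)
t=2.500: state=(-1.980, 0.249)
t=2.750: state=(-1.912, 0.289)
t=3.000: state=(-1.837, 0.312)
t=3.250: state=(-1.756, 0.336)
t=3.500: state=(-1.669, 0.365)
t=3.750: state=(-1.573, 0.403)
t=4.000: state=(-1.466, 0.453)
t=4.250: state=(-1.345, 0.524)
t=4.500: state=(-1.201, 0.632)
t=4.750: state=(-1.023, 0.811)
t=5.000: state=(-0.783, 1.140)
t=5.250: state=(-0.424, 1.824)
t=5.500: state=(0.192, 3.249)
t=5.750: state=(1.178, 4.129)
t=6.000: state=(1.892, 1.373)
t=6.250: state=(2.022, 0.010)
t=6.500: state=(1.985, -0.233)
t=6.550: state=(1.973, -0.249)
largest grid value and its neighbours: x(6.240)=2.02162, x(6.250)=2.02183, x(6.260)=2.02182
parabola through these three points peaks at t≈6.255 with x≈2.02185

max x = 2.022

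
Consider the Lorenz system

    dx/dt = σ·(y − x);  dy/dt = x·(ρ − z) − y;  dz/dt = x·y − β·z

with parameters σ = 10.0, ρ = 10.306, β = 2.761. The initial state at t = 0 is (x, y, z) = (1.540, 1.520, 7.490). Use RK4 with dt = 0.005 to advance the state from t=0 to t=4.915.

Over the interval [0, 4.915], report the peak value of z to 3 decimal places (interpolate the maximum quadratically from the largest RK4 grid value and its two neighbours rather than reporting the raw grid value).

t=0.000: state=(1.540, 1.520, 7.490)
step 1 (dt=0.005): k1=(-0.200, 2.817, -18.339), k2=(-0.125, 2.879, -18.202), k3=(-0.125, 2.879, -18.203), k4=(-0.050, 2.941, -18.067); state += dt/6·(k1+2k2+2k3+k4)
t=0.005: state=(1.539, 1.534, 7.399)
t=0.010: state=(1.539, 1.549, 7.309)
t=0.015: state=(1.540, 1.565, 7.221)
continuing one RK4 step at a time; state shown every 40 steps (Δt=0.2):
t=0.200: state=(2.068, 2.619, 4.859)
t=0.400: state=(3.891, 5.196, 4.610)
t=0.600: state=(6.818, 8.018, 8.644)
t=0.800: state=(6.640, 5.294, 12.671)
t=1.000: state=(3.880, 2.946, 10.235)
t=1.200: state=(3.208, 3.376, 7.448)
t=1.400: state=(4.247, 5.058, 6.689)
t=1.600: state=(5.981, 6.680, 8.750)
t=1.800: state=(6.144, 5.579, 11.140)
t=2.000: state=(4.643, 3.990, 10.198)
t=2.200: state=(4.037, 4.082, 8.399)
t=2.400: state=(4.646, 5.142, 7.893)
t=2.600: state=(5.623, 5.973, 9.101)
t=2.800: state=(5.665, 5.365, 10.327)
t=3.000: state=(4.859, 4.490, 9.838)
t=3.200: state=(4.503, 4.532, 8.799)
t=3.400: state=(4.875, 5.168, 8.551)
t=3.600: state=(5.405, 5.571, 9.266)
t=3.800: state=(5.384, 5.211, 9.880)
t=4.000: state=(4.944, 4.745, 9.587)
t=4.200: state=(4.760, 4.786, 9.007)
t=4.400: state=(4.987, 5.155, 8.907)
t=4.600: state=(5.268, 5.345, 9.323)
t=4.800: state=(5.232, 5.131, 9.627)
t=4.915: state=(5.092, 4.962, 9.571)
largest grid value and its neighbours: z(0.795)=12.66750, z(0.800)=12.67100, z(0.805)=12.66922
parabola through these three points peaks at t≈0.801 with z≈12.67107

max z = 12.671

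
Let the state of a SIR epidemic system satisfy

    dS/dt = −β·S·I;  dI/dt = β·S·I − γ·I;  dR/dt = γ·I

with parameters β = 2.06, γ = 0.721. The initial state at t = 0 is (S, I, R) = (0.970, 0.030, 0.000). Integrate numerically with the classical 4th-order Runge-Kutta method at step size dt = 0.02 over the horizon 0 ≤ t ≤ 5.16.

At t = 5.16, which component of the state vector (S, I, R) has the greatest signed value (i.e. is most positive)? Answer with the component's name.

largest component: R

t=0.000: state=(0.970, 0.030, 0.000)
step 1 (dt=0.02): k1=(-0.060, 0.038, 0.022), k2=(-0.061, 0.039, 0.022), k3=(-0.061, 0.039, 0.022), k4=(-0.061, 0.039, 0.022); state += dt/6·(k1+2k2+2k3+k4)
t=0.020: state=(0.969, 0.031, 0.000)
t=0.040: state=(0.968, 0.032, 0.001)
t=0.060: state=(0.966, 0.032, 0.001)
continuing one RK4 step at a time; state shown every 10 steps (Δt=0.2):
t=0.200: state=(0.956, 0.039, 0.005)
t=0.400: state=(0.939, 0.049, 0.011)
t=0.600: state=(0.918, 0.063, 0.019)
t=0.800: state=(0.892, 0.079, 0.029)
t=1.000: state=(0.860, 0.098, 0.042)
t=1.200: state=(0.822, 0.120, 0.058)
t=1.400: state=(0.779, 0.144, 0.077)
t=1.600: state=(0.730, 0.171, 0.100)
t=1.800: state=(0.676, 0.197, 0.126)
t=2.000: state=(0.620, 0.223, 0.156)
t=2.200: state=(0.563, 0.247, 0.190)
t=2.400: state=(0.507, 0.266, 0.227)
t=2.600: state=(0.452, 0.281, 0.267)
t=2.800: state=(0.402, 0.290, 0.308)
t=3.000: state=(0.357, 0.293, 0.350)
t=3.200: state=(0.316, 0.291, 0.392)
t=3.400: state=(0.281, 0.285, 0.434)
t=3.600: state=(0.250, 0.275, 0.474)
t=3.800: state=(0.224, 0.263, 0.513)
t=4.000: state=(0.201, 0.248, 0.550)
t=4.200: state=(0.182, 0.233, 0.585)
t=4.400: state=(0.166, 0.216, 0.617)
t=4.600: state=(0.153, 0.200, 0.647)
t=4.800: state=(0.141, 0.184, 0.675)
t=5.000: state=(0.131, 0.168, 0.700)
t=5.160: state=(0.124, 0.157, 0.719)
compare at T: S=0.124, I=0.157, R=0.719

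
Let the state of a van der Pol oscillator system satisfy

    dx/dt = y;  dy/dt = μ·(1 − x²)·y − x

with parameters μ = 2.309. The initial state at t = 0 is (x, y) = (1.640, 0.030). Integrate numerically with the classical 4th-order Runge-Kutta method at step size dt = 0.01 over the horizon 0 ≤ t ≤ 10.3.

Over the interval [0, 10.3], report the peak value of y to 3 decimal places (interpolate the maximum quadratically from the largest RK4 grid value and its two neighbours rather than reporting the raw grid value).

t=0.000: state=(1.640, 0.030)
step 1 (dt=0.01): k1=(0.030, -1.757), k2=(0.021, -1.723), k3=(0.021, -1.724), k4=(0.013, -1.690); state += dt/6·(k1+2k2+2k3+k4)
t=0.010: state=(1.640, 0.013)
t=0.020: state=(1.640, -0.004)
t=0.030: state=(1.640, -0.020)
continuing one RK4 step at a time; state shown every 50 steps (Δt=0.5):
t=0.500: state=(1.527, -0.375)
t=1.000: state=(1.296, -0.553)
t=1.500: state=(0.946, -0.906)
t=2.000: state=(0.246, -2.205)
t=2.500: state=(-1.489, -3.387)
t=3.000: state=(-2.017, 0.114)
t=3.500: state=(-1.894, 0.299)
t=4.000: state=(-1.732, 0.350)
t=4.500: state=(-1.540, 0.425)
t=5.000: state=(-1.297, 0.565)
t=5.500: state=(-0.943, 0.916)
t=6.000: state=(-0.234, 2.237)
t=6.500: state=(1.510, 3.323)
t=7.000: state=(2.016, -0.122)
t=7.500: state=(1.893, -0.299)
t=8.000: state=(1.731, -0.350)
t=8.500: state=(1.539, -0.425)
t=9.000: state=(1.295, -0.567)
t=9.500: state=(0.939, -0.920)
t=10.000: state=(0.225, -2.258)
t=10.300: state=(-0.732, -4.095)
largest grid value and its neighbours: y(6.350)=4.19535, y(6.360)=4.19649, y(6.370)=4.18936
parabola through these three points peaks at t≈6.356 with y≈4.19703

max y = 4.197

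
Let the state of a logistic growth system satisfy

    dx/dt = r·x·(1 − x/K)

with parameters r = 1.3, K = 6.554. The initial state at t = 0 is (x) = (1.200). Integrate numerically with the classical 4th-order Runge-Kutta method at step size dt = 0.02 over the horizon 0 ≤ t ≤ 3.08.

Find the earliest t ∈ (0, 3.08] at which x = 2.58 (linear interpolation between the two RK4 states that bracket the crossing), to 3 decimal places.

t = 0.818

t=0.000: state=(1.200)
step 1 (dt=0.02): k1=(1.274), k2=(1.285), k3=(1.285), k4=(1.295); state += dt/6·(k1+2k2+2k3+k4)
t=0.020: state=(1.226)
t=0.040: state=(1.252)
t=0.060: state=(1.278)
continuing one RK4 step at a time; state shown every 5 steps (Δt=0.1):
t=0.100: state=(1.333)
t=0.200: state=(1.476)
t=0.300: state=(1.630)
t=0.400: state=(1.794)
t=0.500: state=(1.969)
t=0.600: state=(2.152)
t=0.700: state=(2.344)
t=0.800: state=(2.543)
next step: t=0.820: state=(2.584) — x has crossed 2.58
linear interpolation between t=0.800 (2.54327) and t=0.820 (2.58385) → t≈0.818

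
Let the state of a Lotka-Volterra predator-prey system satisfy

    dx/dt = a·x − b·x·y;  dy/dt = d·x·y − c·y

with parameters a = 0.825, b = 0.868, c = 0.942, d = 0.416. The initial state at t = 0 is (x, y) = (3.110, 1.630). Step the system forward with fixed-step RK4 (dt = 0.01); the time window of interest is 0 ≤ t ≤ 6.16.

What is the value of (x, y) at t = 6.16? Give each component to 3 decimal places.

t=0.000: state=(3.110, 1.630)
step 1 (dt=0.01): k1=(-1.834, 0.573), k2=(-1.837, 0.568), k3=(-1.837, 0.568), k4=(-1.839, 0.563); state += dt/6·(k1+2k2+2k3+k4)
t=0.010: state=(3.092, 1.636)
t=0.020: state=(3.073, 1.641)
t=0.030: state=(3.055, 1.647)
continuing one RK4 step at a time; state shown every 20 steps (Δt=0.2):
t=0.200: state=(2.740, 1.722)
t=0.400: state=(2.386, 1.765)
t=0.600: state=(2.071, 1.759)
t=0.800: state=(1.806, 1.712)
t=1.000: state=(1.593, 1.632)
t=1.200: state=(1.427, 1.533)
t=1.400: state=(1.302, 1.422)
t=1.600: state=(1.212, 1.307)
t=1.800: state=(1.150, 1.194)
t=2.000: state=(1.113, 1.087)
t=2.200: state=(1.097, 0.987)
t=2.400: state=(1.099, 0.895)
t=2.600: state=(1.117, 0.813)
t=2.800: state=(1.152, 0.740)
t=3.000: state=(1.202, 0.676)
t=3.200: state=(1.266, 0.620)
t=3.400: state=(1.347, 0.573)
t=3.600: state=(1.443, 0.533)
t=3.800: state=(1.556, 0.500)
t=4.000: state=(1.687, 0.474)
t=4.200: state=(1.836, 0.454)
t=4.400: state=(2.003, 0.441)
t=4.600: state=(2.190, 0.435)
t=4.800: state=(2.395, 0.436)
t=5.000: state=(2.617, 0.445)
t=5.200: state=(2.853, 0.463)
t=5.400: state=(3.098, 0.491)
t=5.600: state=(3.344, 0.532)
t=5.800: state=(3.580, 0.587)
t=6.000: state=(3.790, 0.661)
t=6.160: state=(3.925, 0.735)

(x, y) = (3.925, 0.735)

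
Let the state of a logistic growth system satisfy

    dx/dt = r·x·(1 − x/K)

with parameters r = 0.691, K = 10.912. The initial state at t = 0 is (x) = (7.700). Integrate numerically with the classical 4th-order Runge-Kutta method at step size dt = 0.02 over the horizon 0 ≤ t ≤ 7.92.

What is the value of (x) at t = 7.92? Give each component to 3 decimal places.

(x) = (10.893)

t=0.000: state=(7.700)
step 1 (dt=0.02): k1=(1.566), k2=(1.562), k3=(1.562), k4=(1.557); state += dt/6·(k1+2k2+2k3+k4)
t=0.020: state=(7.731)
t=0.040: state=(7.762)
t=0.060: state=(7.793)
continuing one RK4 step at a time; state shown every 25 steps (Δt=0.5):
t=0.500: state=(8.424)
t=1.000: state=(9.025)
t=1.500: state=(9.506)
t=2.000: state=(9.877)
t=2.500: state=(10.159)
t=3.000: state=(10.368)
t=3.500: state=(10.521)
t=4.000: state=(10.632)
t=4.500: state=(10.713)
t=5.000: state=(10.770)
t=5.500: state=(10.811)
t=6.000: state=(10.840)
t=6.500: state=(10.861)
t=7.000: state=(10.876)
t=7.500: state=(10.887)
t=7.920: state=(10.893)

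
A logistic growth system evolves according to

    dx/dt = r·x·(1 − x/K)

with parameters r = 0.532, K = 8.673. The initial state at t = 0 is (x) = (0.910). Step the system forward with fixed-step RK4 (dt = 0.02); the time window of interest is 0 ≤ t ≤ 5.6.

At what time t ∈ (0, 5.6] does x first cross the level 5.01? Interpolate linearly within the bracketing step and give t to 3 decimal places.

t=0.000: state=(0.910)
step 1 (dt=0.02): k1=(0.433), k2=(0.435), k3=(0.435), k4=(0.437); state += dt/6·(k1+2k2+2k3+k4)
t=0.020: state=(0.919)
t=0.040: state=(0.927)
t=0.060: state=(0.936)
continuing one RK4 step at a time; state shown every 10 steps (Δt=0.2):
t=0.200: state=(1.000)
t=0.400: state=(1.098)
t=0.600: state=(1.205)
t=0.800: state=(1.319)
t=1.000: state=(1.443)
t=1.200: state=(1.575)
t=1.400: state=(1.717)
t=1.600: state=(1.868)
t=1.800: state=(2.029)
t=2.000: state=(2.199)
t=2.200: state=(2.378)
t=2.400: state=(2.566)
t=2.600: state=(2.763)
t=2.800: state=(2.967)
t=3.000: state=(3.178)
t=3.200: state=(3.395)
t=3.400: state=(3.617)
t=3.600: state=(3.843)
t=3.800: state=(4.072)
t=4.000: state=(4.303)
t=4.200: state=(4.533)
t=4.400: state=(4.763)
t=4.600: state=(4.990)
next step: t=4.620: state=(5.012) — x has crossed 5.01
linear interpolation between t=4.600 (4.98960) and t=4.620 (5.01213) → t≈4.618

t = 4.618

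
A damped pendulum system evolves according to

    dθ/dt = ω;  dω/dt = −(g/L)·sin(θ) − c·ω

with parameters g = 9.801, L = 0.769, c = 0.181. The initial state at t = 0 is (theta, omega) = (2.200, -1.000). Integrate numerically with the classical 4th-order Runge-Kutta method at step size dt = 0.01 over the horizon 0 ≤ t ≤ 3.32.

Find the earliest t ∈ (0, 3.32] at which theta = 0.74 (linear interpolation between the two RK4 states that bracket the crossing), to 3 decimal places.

t = 0.431

t=0.000: state=(2.200, -1.000)
step 1 (dt=0.01): k1=(-1.000, -10.123), k2=(-1.051, -10.152), k3=(-1.051, -10.153), k4=(-1.102, -10.183); state += dt/6·(k1+2k2+2k3+k4)
t=0.010: state=(2.189, -1.102)
t=0.020: state=(2.178, -1.204)
t=0.030: state=(2.165, -1.307)
continuing one RK4 step at a time; state shown every 20 steps (Δt=0.2):
t=0.200: state=(1.787, -3.194)
t=0.400: state=(0.913, -5.463)
t=0.430: state=(0.745, -5.714)
next step: t=0.440: state=(0.687, -5.787) — theta has crossed 0.74
linear interpolation between t=0.430 (0.74484) and t=0.440 (0.68733) → t≈0.431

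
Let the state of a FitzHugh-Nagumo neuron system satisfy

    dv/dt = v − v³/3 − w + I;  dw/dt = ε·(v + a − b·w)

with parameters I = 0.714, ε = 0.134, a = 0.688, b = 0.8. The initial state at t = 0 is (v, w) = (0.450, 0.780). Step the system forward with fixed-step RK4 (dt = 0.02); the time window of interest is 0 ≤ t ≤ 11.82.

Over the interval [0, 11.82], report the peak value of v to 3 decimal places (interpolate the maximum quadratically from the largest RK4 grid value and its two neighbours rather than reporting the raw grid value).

t=0.000: state=(0.450, 0.780)
step 1 (dt=0.02): k1=(0.354, 0.069), k2=(0.356, 0.069), k3=(0.356, 0.069), k4=(0.358, 0.070); state += dt/6·(k1+2k2+2k3+k4)
t=0.020: state=(0.457, 0.781)
t=0.040: state=(0.464, 0.783)
t=0.060: state=(0.472, 0.784)
continuing one RK4 step at a time; state shown every 25 steps (Δt=0.5):
t=0.500: state=(0.653, 0.820)
t=1.000: state=(0.895, 0.872)
t=1.500: state=(1.130, 0.938)
t=2.000: state=(1.304, 1.014)
t=2.500: state=(1.396, 1.094)
t=3.000: state=(1.422, 1.174)
t=3.500: state=(1.407, 1.250)
t=4.000: state=(1.368, 1.321)
t=4.500: state=(1.316, 1.384)
t=5.000: state=(1.255, 1.441)
t=5.500: state=(1.186, 1.490)
t=6.000: state=(1.109, 1.532)
t=6.500: state=(1.021, 1.567)
t=7.000: state=(0.921, 1.593)
t=7.500: state=(0.800, 1.611)
t=8.000: state=(0.648, 1.619)
t=8.500: state=(0.442, 1.615)
t=9.000: state=(0.141, 1.596)
t=9.500: state=(-0.327, 1.552)
t=10.000: state=(-0.995, 1.474)
t=10.500: state=(-1.602, 1.355)
t=11.000: state=(-1.857, 1.215)
t=11.500: state=(-1.896, 1.073)
t=11.820: state=(-1.882, 0.986)
largest grid value and its neighbours: v(3.000)=1.42184, v(3.020)=1.42188, v(3.040)=1.42185
parabola through these three points peaks at t≈3.021 with v≈1.42188

max v = 1.422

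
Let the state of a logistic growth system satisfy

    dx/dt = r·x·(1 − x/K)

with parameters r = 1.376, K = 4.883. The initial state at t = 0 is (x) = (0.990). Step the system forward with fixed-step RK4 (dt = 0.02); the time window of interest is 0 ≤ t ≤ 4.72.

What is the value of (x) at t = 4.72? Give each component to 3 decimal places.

t=0.000: state=(0.990)
step 1 (dt=0.02): k1=(1.086), k2=(1.095), k3=(1.095), k4=(1.104); state += dt/6·(k1+2k2+2k3+k4)
t=0.020: state=(1.012)
t=0.040: state=(1.034)
t=0.060: state=(1.057)
continuing one RK4 step at a time; state shown every 10 steps (Δt=0.2):
t=0.200: state=(1.225)
t=0.400: state=(1.494)
t=0.600: state=(1.794)
t=0.800: state=(2.116)
t=1.000: state=(2.450)
t=1.200: state=(2.783)
t=1.400: state=(3.105)
t=1.600: state=(3.403)
t=1.800: state=(3.670)
t=2.000: state=(3.904)
t=2.200: state=(4.102)
t=2.400: state=(4.266)
t=2.600: state=(4.400)
t=2.800: state=(4.507)
t=3.000: state=(4.592)
t=3.200: state=(4.659)
t=3.400: state=(4.711)
t=3.600: state=(4.751)
t=3.800: state=(4.782)
t=4.000: state=(4.806)
t=4.200: state=(4.824)
t=4.400: state=(4.838)
t=4.600: state=(4.849)
t=4.720: state=(4.854)

(x) = (4.854)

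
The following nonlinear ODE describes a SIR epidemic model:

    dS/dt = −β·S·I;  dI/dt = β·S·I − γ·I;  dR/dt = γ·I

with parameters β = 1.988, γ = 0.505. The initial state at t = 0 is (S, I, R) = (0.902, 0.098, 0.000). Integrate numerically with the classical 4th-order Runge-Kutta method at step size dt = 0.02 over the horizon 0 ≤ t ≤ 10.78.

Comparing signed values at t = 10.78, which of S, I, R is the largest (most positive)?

largest component: R

t=0.000: state=(0.902, 0.098, 0.000)
step 1 (dt=0.02): k1=(-0.176, 0.126, 0.049), k2=(-0.178, 0.128, 0.050), k3=(-0.178, 0.128, 0.050), k4=(-0.180, 0.129, 0.051); state += dt/6·(k1+2k2+2k3+k4)
t=0.020: state=(0.898, 0.101, 0.001)
t=0.040: state=(0.895, 0.103, 0.002)
t=0.060: state=(0.891, 0.106, 0.003)
continuing one RK4 step at a time; state shown every 25 steps (Δt=0.5):
t=0.500: state=(0.789, 0.177, 0.034)
t=1.000: state=(0.629, 0.279, 0.091)
t=1.500: state=(0.454, 0.372, 0.174)
t=2.000: state=(0.305, 0.420, 0.275)
t=2.500: state=(0.201, 0.418, 0.382)
t=3.000: state=(0.135, 0.382, 0.483)
t=3.500: state=(0.094, 0.332, 0.574)
t=4.000: state=(0.070, 0.280, 0.651)
t=4.500: state=(0.054, 0.231, 0.715)
t=5.000: state=(0.044, 0.188, 0.768)
t=5.500: state=(0.037, 0.152, 0.811)
t=6.000: state=(0.032, 0.122, 0.845)
t=6.500: state=(0.029, 0.098, 0.873)
t=7.000: state=(0.027, 0.078, 0.895)
t=7.500: state=(0.025, 0.062, 0.913)
t=8.000: state=(0.023, 0.050, 0.927)
t=8.500: state=(0.022, 0.039, 0.938)
t=9.000: state=(0.022, 0.031, 0.947)
t=9.500: state=(0.021, 0.025, 0.954)
t=10.000: state=(0.021, 0.020, 0.960)
t=10.500: state=(0.020, 0.016, 0.964)
t=10.780: state=(0.020, 0.014, 0.966)
compare at T: S=0.020, I=0.014, R=0.966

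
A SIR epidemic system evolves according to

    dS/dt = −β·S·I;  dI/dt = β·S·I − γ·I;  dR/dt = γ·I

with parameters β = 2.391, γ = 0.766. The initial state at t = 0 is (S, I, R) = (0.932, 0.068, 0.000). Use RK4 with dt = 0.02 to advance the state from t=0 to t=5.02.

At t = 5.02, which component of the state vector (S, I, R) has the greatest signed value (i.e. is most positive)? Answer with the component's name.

t=0.000: state=(0.932, 0.068, 0.000)
step 1 (dt=0.02): k1=(-0.152, 0.099, 0.052), k2=(-0.153, 0.101, 0.053), k3=(-0.154, 0.101, 0.053), k4=(-0.156, 0.102, 0.054); state += dt/6·(k1+2k2+2k3+k4)
t=0.020: state=(0.929, 0.070, 0.001)
t=0.040: state=(0.926, 0.072, 0.002)
t=0.060: state=(0.923, 0.074, 0.003)
continuing one RK4 step at a time; state shown every 10 steps (Δt=0.2):
t=0.200: state=(0.898, 0.090, 0.012)
t=0.400: state=(0.854, 0.118, 0.028)
t=0.600: state=(0.801, 0.150, 0.048)
t=0.800: state=(0.739, 0.187, 0.074)
t=1.000: state=(0.670, 0.224, 0.106)
t=1.200: state=(0.597, 0.260, 0.143)
t=1.400: state=(0.523, 0.292, 0.185)
t=1.600: state=(0.452, 0.316, 0.232)
t=1.800: state=(0.387, 0.331, 0.282)
t=2.000: state=(0.330, 0.337, 0.333)
t=2.200: state=(0.281, 0.335, 0.385)
t=2.400: state=(0.240, 0.325, 0.435)
t=2.600: state=(0.206, 0.310, 0.484)
t=2.800: state=(0.178, 0.292, 0.530)
t=3.000: state=(0.156, 0.271, 0.573)
t=3.200: state=(0.137, 0.249, 0.613)
t=3.400: state=(0.123, 0.228, 0.650)
t=3.600: state=(0.111, 0.207, 0.683)
t=3.800: state=(0.101, 0.186, 0.713)
t=4.000: state=(0.093, 0.167, 0.740)
t=4.200: state=(0.086, 0.150, 0.764)
t=4.400: state=(0.080, 0.134, 0.786)
t=4.600: state=(0.075, 0.119, 0.805)
t=4.800: state=(0.071, 0.106, 0.823)
t=5.000: state=(0.068, 0.094, 0.838)
t=5.020: state=(0.068, 0.093, 0.839)
compare at T: S=0.068, I=0.093, R=0.839

largest component: R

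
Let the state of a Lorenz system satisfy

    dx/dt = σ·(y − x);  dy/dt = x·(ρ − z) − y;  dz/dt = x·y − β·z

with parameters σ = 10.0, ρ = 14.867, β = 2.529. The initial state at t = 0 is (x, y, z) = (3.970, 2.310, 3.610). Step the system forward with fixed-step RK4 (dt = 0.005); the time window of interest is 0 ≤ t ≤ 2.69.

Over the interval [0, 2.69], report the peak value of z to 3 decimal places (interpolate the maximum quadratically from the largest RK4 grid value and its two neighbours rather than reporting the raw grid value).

max z = 21.359

t=0.000: state=(3.970, 2.310, 3.610)
step 1 (dt=0.005): k1=(-16.600, 42.380, 0.041), k2=(-15.125, 41.807, 0.361), k3=(-15.177, 41.847, 0.362), k4=(-13.749, 41.310, 0.676); state += dt/6·(k1+2k2+2k3+k4)
t=0.005: state=(3.894, 2.519, 3.612)
t=0.010: state=(3.832, 2.723, 3.617)
t=0.015: state=(3.783, 2.923, 3.625)
continuing one RK4 step at a time; state shown every 20 steps (Δt=0.1):
t=0.100: state=(4.344, 6.160, 4.302)
t=0.200: state=(7.043, 10.405, 7.575)
t=0.300: state=(10.177, 12.331, 15.143)
t=0.400: state=(9.952, 7.229, 21.172)
t=0.500: state=(6.053, 1.922, 19.511)
t=0.600: state=(2.809, 0.578, 15.551)
t=0.700: state=(1.414, 0.692, 12.178)
t=0.800: state=(1.094, 1.084, 9.548)
t=0.900: state=(1.294, 1.690, 7.557)
t=1.000: state=(1.898, 2.736, 6.177)
t=1.100: state=(3.053, 4.577, 5.592)
t=1.200: state=(5.047, 7.534, 6.521)
t=1.300: state=(7.879, 10.807, 10.474)
t=1.400: state=(9.947, 10.556, 17.164)
t=1.500: state=(8.582, 5.564, 20.218)
t=1.600: state=(5.211, 2.083, 17.873)
t=1.700: state=(2.881, 1.364, 14.425)
t=1.800: state=(2.004, 1.656, 11.503)
t=1.900: state=(2.018, 2.346, 9.275)
t=2.000: state=(2.626, 3.521, 7.796)
t=2.100: state=(3.854, 5.442, 7.332)
t=2.200: state=(5.821, 8.128, 8.628)
t=2.300: state=(8.166, 10.253, 12.602)
t=2.400: state=(9.216, 8.904, 17.588)
t=2.500: state=(7.573, 4.975, 18.895)
t=2.600: state=(4.950, 2.653, 16.661)
t=2.690: state=(3.393, 2.237, 14.040)
largest grid value and its neighbours: z(0.415)=21.34493, z(0.420)=21.35850, z(0.425)=21.35148
parabola through these three points peaks at t≈0.421 with z≈21.35876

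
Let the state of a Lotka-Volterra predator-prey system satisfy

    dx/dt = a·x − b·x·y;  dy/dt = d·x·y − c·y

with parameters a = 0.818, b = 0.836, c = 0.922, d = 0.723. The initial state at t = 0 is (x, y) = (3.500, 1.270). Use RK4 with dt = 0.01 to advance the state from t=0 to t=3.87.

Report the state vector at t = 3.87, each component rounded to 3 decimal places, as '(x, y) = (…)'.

(x, y) = (0.341, 0.478)

t=0.000: state=(3.500, 1.270)
step 1 (dt=0.01): k1=(-0.853, 2.043), k2=(-0.882, 2.055), k3=(-0.882, 2.055), k4=(-0.911, 2.068); state += dt/6·(k1+2k2+2k3+k4)
t=0.010: state=(3.491, 1.291)
t=0.020: state=(3.482, 1.311)
t=0.030: state=(3.472, 1.332)
continuing one RK4 step at a time; state shown every 20 steps (Δt=0.2):
t=0.200: state=(3.214, 1.721)
t=0.400: state=(2.726, 2.203)
t=0.600: state=(2.143, 2.606)
t=0.800: state=(1.597, 2.837)
t=1.000: state=(1.164, 2.876)
t=1.200: state=(0.854, 2.763)
t=1.400: state=(0.644, 2.558)
t=1.600: state=(0.505, 2.310)
t=1.800: state=(0.413, 2.052)
t=2.000: state=(0.352, 1.803)
t=2.200: state=(0.313, 1.573)
t=2.400: state=(0.288, 1.366)
t=2.600: state=(0.275, 1.183)
t=2.800: state=(0.269, 1.023)
t=3.000: state=(0.270, 0.885)
t=3.200: state=(0.277, 0.765)
t=3.400: state=(0.290, 0.663)
t=3.600: state=(0.308, 0.576)
t=3.800: state=(0.331, 0.501)
t=3.870: state=(0.341, 0.478)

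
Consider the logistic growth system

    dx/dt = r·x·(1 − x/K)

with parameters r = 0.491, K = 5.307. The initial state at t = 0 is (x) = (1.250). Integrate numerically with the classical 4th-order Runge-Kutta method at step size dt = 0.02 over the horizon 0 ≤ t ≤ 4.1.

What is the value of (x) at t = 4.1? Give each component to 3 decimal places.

(x) = (3.702)

t=0.000: state=(1.250)
step 1 (dt=0.02): k1=(0.469), k2=(0.470), k3=(0.470), k4=(0.472); state += dt/6·(k1+2k2+2k3+k4)
t=0.020: state=(1.259)
t=0.040: state=(1.269)
t=0.060: state=(1.278)
continuing one RK4 step at a time; state shown every 10 steps (Δt=0.2):
t=0.200: state=(1.346)
t=0.400: state=(1.447)
t=0.600: state=(1.553)
t=0.800: state=(1.663)
t=1.000: state=(1.777)
t=1.200: state=(1.895)
t=1.400: state=(2.016)
t=1.600: state=(2.140)
t=1.800: state=(2.267)
t=2.000: state=(2.395)
t=2.200: state=(2.525)
t=2.400: state=(2.655)
t=2.600: state=(2.785)
t=2.800: state=(2.915)
t=3.000: state=(3.043)
t=3.200: state=(3.169)
t=3.400: state=(3.294)
t=3.600: state=(3.415)
t=3.800: state=(3.533)
t=4.000: state=(3.647)
t=4.100: state=(3.702)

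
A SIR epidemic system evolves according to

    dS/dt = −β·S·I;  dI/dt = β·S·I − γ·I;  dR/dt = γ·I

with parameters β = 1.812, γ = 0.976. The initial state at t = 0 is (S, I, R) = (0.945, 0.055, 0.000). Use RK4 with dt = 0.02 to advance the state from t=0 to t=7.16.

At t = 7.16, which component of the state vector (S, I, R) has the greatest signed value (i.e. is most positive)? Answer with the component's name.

t=0.000: state=(0.945, 0.055, 0.000)
step 1 (dt=0.02): k1=(-0.094, 0.040, 0.054), k2=(-0.095, 0.041, 0.054), k3=(-0.095, 0.041, 0.054), k4=(-0.095, 0.041, 0.054); state += dt/6·(k1+2k2+2k3+k4)
t=0.020: state=(0.943, 0.056, 0.001)
t=0.040: state=(0.941, 0.057, 0.002)
t=0.060: state=(0.939, 0.057, 0.003)
continuing one RK4 step at a time; state shown every 25 steps (Δt=0.5):
t=0.500: state=(0.890, 0.078, 0.032)
t=1.000: state=(0.820, 0.104, 0.076)
t=1.500: state=(0.738, 0.129, 0.133)
t=2.000: state=(0.651, 0.148, 0.201)
t=2.500: state=(0.566, 0.158, 0.276)
t=3.000: state=(0.490, 0.156, 0.353)
t=3.500: state=(0.428, 0.145, 0.427)
t=4.000: state=(0.378, 0.128, 0.494)
t=4.500: state=(0.339, 0.109, 0.552)
t=5.000: state=(0.310, 0.090, 0.600)
t=5.500: state=(0.288, 0.072, 0.640)
t=6.000: state=(0.272, 0.057, 0.671)
t=6.500: state=(0.260, 0.045, 0.696)
t=7.000: state=(0.251, 0.034, 0.715)
t=7.160: state=(0.248, 0.032, 0.720)
compare at T: S=0.248, I=0.032, R=0.720

largest component: R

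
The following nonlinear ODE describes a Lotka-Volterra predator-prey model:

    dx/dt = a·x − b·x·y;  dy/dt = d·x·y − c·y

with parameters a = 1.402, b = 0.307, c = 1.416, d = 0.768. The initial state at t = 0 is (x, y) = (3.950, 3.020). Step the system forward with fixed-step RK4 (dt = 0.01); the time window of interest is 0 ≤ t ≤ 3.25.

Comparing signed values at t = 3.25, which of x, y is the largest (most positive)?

t=0.000: state=(3.950, 3.020)
step 1 (dt=0.01): k1=(1.876, 4.885), k2=(1.850, 4.947), k3=(1.850, 4.947), k4=(1.824, 5.009); state += dt/6·(k1+2k2+2k3+k4)
t=0.010: state=(3.969, 3.069)
t=0.020: state=(3.986, 3.120)
t=0.030: state=(4.004, 3.172)
continuing one RK4 step at a time; state shown every 20 steps (Δt=0.2):
t=0.200: state=(4.192, 4.268)
t=0.400: state=(4.049, 6.091)
t=0.600: state=(3.455, 8.207)
t=0.800: state=(2.614, 9.863)
t=1.000: state=(1.844, 10.439)
t=1.200: state=(1.299, 9.981)
t=1.400: state=(0.960, 8.924)
t=1.600: state=(0.764, 7.664)
t=1.800: state=(0.656, 6.433)
t=2.000: state=(0.605, 5.336)
t=2.200: state=(0.595, 4.406)
t=2.400: state=(0.615, 3.642)
t=2.600: state=(0.664, 3.026)
t=2.800: state=(0.742, 2.538)
t=3.000: state=(0.850, 2.160)
t=3.200: state=(0.995, 1.874)
t=3.250: state=(1.037, 1.816)
compare at T: x=1.037, y=1.816

largest component: y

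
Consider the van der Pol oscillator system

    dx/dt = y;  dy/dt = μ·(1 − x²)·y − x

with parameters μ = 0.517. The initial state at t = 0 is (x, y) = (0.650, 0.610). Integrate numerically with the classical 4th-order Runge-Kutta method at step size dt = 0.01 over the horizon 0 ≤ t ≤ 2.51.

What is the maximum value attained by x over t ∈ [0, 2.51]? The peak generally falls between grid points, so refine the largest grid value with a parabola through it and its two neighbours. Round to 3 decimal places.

max x = 0.919

t=0.000: state=(0.650, 0.610)
step 1 (dt=0.01): k1=(0.610, -0.468), k2=(0.608, -0.473), k3=(0.608, -0.473), k4=(0.605, -0.478); state += dt/6·(k1+2k2+2k3+k4)
t=0.010: state=(0.656, 0.605)
t=0.020: state=(0.662, 0.600)
t=0.030: state=(0.668, 0.596)
continuing one RK4 step at a time; state shown every 10 steps (Δt=0.1):
t=0.100: state=(0.708, 0.558)
t=0.200: state=(0.761, 0.497)
t=0.300: state=(0.808, 0.428)
t=0.400: state=(0.847, 0.352)
t=0.500: state=(0.878, 0.269)
t=0.600: state=(0.900, 0.183)
t=0.700: state=(0.914, 0.093)
t=0.800: state=(0.919, 0.002)
t=0.900: state=(0.915, -0.090)
t=1.000: state=(0.901, -0.182)
t=1.100: state=(0.878, -0.274)
t=1.200: state=(0.846, -0.364)
t=1.300: state=(0.805, -0.454)
t=1.400: state=(0.756, -0.542)
t=1.500: state=(0.697, -0.629)
t=1.600: state=(0.630, -0.715)
t=1.700: state=(0.554, -0.799)
t=1.800: state=(0.470, -0.883)
t=1.900: state=(0.378, -0.964)
t=2.000: state=(0.277, -1.043)
t=2.100: state=(0.169, -1.119)
t=2.200: state=(0.054, -1.189)
t=2.300: state=(-0.068, -1.251)
t=2.400: state=(-0.196, -1.303)
t=2.500: state=(-0.328, -1.340)
t=2.510: state=(-0.342, -1.343)
largest grid value and its neighbours: x(0.790)=0.91901, x(0.800)=0.91907, x(0.810)=0.91905
parabola through these three points peaks at t≈0.802 with x≈0.91908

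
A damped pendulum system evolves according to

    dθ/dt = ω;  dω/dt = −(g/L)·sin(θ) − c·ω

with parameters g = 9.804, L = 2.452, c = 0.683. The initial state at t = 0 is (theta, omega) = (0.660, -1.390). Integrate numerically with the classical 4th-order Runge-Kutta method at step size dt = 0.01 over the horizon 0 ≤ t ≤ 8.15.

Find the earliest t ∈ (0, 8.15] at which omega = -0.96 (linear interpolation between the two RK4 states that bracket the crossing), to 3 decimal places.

t = 0.745

t=0.000: state=(0.660, -1.390)
step 1 (dt=0.01): k1=(-1.390, -1.502), k2=(-1.398, -1.475), k3=(-1.397, -1.475), k4=(-1.405, -1.448); state += dt/6·(k1+2k2+2k3+k4)
t=0.010: state=(0.646, -1.405)
t=0.020: state=(0.632, -1.419)
t=0.030: state=(0.618, -1.433)
continuing one RK4 step at a time; state shown every 50 steps (Δt=0.5):
t=0.500: state=(-0.101, -1.409)
t=0.740: state=(-0.391, -0.971)
next step: t=0.750: state=(-0.400, -0.949) — omega has crossed -0.96
linear interpolation between t=0.740 (-0.97064) and t=0.750 (-0.94869) → t≈0.745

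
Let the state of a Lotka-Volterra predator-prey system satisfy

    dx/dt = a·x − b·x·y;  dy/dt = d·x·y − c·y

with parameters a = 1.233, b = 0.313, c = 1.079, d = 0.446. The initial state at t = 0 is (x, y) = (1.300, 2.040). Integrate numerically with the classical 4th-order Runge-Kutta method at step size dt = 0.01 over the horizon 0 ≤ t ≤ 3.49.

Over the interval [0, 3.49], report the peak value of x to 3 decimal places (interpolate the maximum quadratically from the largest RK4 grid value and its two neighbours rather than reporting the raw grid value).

t=0.000: state=(1.300, 2.040)
step 1 (dt=0.01): k1=(0.773, -1.018), k2=(0.777, -1.012), k3=(0.777, -1.012), k4=(0.782, -1.006); state += dt/6·(k1+2k2+2k3+k4)
t=0.010: state=(1.308, 2.030)
t=0.020: state=(1.316, 2.020)
t=0.030: state=(1.324, 2.010)
continuing one RK4 step at a time; state shown every 20 steps (Δt=0.2):
t=0.200: state=(1.473, 1.860)
t=0.400: state=(1.685, 1.725)
t=0.600: state=(1.941, 1.634)
t=0.800: state=(2.247, 1.586)
t=1.000: state=(2.604, 1.587)
t=1.200: state=(3.013, 1.642)
t=1.400: state=(3.467, 1.766)
t=1.600: state=(3.947, 1.981)
t=1.800: state=(4.419, 2.319)
t=2.000: state=(4.818, 2.824)
t=2.200: state=(5.058, 3.541)
t=2.400: state=(5.040, 4.488)
t=2.600: state=(4.706, 5.599)
t=2.800: state=(4.096, 6.692)
t=3.000: state=(3.353, 7.521)
t=3.200: state=(2.640, 7.912)
t=3.400: state=(2.058, 7.854)
t=3.490: state=(1.847, 7.707)
largest grid value and its neighbours: x(2.280)=5.08665, x(2.290)=5.08701, x(2.300)=5.08662
parabola through these three points peaks at t≈2.290 with x≈5.08701

max x = 5.087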